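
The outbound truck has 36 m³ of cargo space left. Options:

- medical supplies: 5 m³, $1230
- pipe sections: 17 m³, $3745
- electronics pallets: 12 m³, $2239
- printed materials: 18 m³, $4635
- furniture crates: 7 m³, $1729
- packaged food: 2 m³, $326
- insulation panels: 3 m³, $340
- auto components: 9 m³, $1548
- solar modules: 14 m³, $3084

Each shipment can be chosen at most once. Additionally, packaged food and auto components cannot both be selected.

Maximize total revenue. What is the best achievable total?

8380

A density-first pass picks medical supplies + printed materials + furniture crates + packaged food + insulation panels — 8260 at 35 m³.
A better packing is pipe sections + printed materials: 35 m³, total 8380.
The closest alternative, medical supplies + printed materials + furniture crates + packaged food + insulation panels, reaches only 8260.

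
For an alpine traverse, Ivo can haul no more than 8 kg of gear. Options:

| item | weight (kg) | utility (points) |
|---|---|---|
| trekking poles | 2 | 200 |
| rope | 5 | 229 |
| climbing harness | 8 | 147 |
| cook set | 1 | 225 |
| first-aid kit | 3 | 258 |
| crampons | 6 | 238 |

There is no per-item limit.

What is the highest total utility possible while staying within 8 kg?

1800

Density check — cook set 225.00, trekking poles 100.00, first-aid kit 86.00, rope 45.80 are the best per kg.
Best packing: 8×cook set — 8 kg, 1800 total.
Every other selection either busts 8 kg or fails to beat 1800.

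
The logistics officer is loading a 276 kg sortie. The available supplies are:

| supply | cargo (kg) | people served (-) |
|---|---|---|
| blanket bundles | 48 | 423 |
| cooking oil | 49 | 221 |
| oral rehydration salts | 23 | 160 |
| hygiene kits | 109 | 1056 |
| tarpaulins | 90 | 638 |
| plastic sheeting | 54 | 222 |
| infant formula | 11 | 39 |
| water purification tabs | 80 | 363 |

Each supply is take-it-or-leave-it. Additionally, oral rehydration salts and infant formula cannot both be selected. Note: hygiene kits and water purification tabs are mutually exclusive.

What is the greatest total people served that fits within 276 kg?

2277

By people served per kg: hygiene kits 9.69, blanket bundles 8.81, tarpaulins 7.09, oral rehydration salts 6.96 lead.
The ratio ordering already packs tightly: blanket bundles + oral rehydration salts + hygiene kits + tarpaulins, 270 kg, 2277.
Every other selection either busts 276 kg or breaks a pairing rule or fails to beat 2277.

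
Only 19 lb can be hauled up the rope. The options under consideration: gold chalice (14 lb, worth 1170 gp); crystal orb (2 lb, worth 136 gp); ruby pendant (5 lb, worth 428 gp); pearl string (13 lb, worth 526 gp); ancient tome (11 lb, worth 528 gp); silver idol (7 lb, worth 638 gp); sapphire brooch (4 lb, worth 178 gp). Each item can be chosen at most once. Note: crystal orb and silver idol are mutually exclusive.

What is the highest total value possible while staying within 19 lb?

Taking gold chalice + ruby pendant: 19 lb used, 1598 in value.

1598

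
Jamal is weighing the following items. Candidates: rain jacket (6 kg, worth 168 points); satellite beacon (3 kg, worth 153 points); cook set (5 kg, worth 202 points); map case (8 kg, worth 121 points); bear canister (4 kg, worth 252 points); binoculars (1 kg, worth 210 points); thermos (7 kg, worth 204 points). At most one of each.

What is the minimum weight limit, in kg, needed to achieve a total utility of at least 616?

Need the lightest bundle worth ≥ 616.
cook set + bear canister + binoculars reaches 664 using 10 kg.
No combination under 10 kg hits 616.

10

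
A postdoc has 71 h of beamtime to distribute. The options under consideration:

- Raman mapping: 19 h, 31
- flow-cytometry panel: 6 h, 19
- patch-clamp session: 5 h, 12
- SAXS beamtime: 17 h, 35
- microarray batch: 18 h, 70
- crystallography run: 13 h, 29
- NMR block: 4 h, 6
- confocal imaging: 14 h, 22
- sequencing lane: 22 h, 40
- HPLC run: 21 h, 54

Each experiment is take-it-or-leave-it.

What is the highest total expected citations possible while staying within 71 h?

196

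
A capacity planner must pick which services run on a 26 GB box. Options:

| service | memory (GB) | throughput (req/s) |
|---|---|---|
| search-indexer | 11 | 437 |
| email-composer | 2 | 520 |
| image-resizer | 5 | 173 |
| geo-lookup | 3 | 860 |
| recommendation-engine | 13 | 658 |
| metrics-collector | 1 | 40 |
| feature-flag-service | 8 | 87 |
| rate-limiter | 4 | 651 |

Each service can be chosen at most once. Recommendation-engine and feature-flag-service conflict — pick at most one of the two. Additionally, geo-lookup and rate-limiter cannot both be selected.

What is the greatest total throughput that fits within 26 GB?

2251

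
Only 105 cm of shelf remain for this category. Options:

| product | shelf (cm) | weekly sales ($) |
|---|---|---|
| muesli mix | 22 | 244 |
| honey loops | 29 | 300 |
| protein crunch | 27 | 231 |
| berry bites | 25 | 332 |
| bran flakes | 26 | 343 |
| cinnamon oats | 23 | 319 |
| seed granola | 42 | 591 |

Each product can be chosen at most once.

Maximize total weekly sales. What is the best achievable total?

1294

The ratio heuristic lands on berry bites + cinnamon oats + seed granola (1242) but leaves 15 cm idle.
The 42 cm tied up in seed granola is better spent on honey loops + bran flakes — total rises to 1294 (103 cm).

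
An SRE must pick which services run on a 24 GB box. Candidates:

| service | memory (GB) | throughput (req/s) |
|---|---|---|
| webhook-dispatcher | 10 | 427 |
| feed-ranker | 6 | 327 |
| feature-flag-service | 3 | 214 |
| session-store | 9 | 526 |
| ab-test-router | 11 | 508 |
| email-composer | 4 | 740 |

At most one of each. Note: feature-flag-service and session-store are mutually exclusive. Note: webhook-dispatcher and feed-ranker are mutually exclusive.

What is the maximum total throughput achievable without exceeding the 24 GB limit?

By throughput per GB: email-composer 185.00, feature-flag-service 71.33, session-store 58.44 lead.
Taking feed-ranker + feature-flag-service + ab-test-router + email-composer: 24 GB used, 1789 in throughput.
That's the maximum — no feasible swap from here does better than 1789.

1789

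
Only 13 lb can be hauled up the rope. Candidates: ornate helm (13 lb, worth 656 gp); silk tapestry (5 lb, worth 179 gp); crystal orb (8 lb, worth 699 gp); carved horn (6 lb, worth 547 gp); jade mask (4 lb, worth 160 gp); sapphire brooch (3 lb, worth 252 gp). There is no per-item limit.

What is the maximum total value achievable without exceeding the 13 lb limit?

By value per lb: carved horn 91.17, crystal orb 87.38, sapphire brooch 84.00 lead.
2×carved horn uses 12 of the 13 lb and totals 1094.

1094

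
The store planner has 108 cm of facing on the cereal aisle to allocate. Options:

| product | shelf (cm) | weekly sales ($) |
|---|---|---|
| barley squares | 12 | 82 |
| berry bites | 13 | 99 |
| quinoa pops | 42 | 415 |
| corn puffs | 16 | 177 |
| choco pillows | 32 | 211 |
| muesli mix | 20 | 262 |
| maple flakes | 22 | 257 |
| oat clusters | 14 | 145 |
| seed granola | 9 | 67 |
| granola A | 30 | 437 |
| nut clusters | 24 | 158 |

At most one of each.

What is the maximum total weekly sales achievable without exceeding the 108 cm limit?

1291

Taking the top-ratio products first gives corn puffs + muesli mix + maple flakes + oat clusters + granola A for 1278 (102 cm).
Dropping maple flakes and oat clusters frees 36 cm; slotting in quinoa pops (42 cm) lifts the total to 1291 at 108 cm.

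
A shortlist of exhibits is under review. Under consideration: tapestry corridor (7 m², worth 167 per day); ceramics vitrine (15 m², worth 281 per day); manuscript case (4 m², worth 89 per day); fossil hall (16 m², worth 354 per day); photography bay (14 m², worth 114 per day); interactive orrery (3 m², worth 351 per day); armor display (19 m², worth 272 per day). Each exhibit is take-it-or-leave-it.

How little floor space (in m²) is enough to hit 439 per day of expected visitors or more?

7

Minimise m² subject to total expected visitors ≥ 439.
Taking manuscript case + interactive orrery gives 440 (≥ 439) for 7 m².
No combination under 7 m² hits 439.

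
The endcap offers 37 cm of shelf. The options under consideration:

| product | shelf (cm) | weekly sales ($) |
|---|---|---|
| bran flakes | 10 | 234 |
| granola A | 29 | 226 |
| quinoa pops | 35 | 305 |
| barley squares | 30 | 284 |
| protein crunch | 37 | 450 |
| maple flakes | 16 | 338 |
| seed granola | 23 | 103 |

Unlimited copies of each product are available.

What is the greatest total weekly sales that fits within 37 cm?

By weekly sales per cm: bran flakes 23.40, maple flakes 21.12, protein crunch 12.16, barley squares 9.47 lead.
Taking the top-ratio products first gives 3×bran flakes for 702 (30 cm).
Dropping bran flakes frees 10 cm; slotting in maple flakes (16 cm) lifts the total to 806 at 36 cm.
No other feasible combination exceeds 806.

806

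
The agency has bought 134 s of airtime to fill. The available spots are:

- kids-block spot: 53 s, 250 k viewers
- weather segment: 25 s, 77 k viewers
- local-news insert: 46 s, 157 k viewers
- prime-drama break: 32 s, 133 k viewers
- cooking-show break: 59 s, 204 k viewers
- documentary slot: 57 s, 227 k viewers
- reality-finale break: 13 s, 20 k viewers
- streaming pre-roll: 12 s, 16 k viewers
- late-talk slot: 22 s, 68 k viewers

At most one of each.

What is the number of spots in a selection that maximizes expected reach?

3

Optimal total is 545.
For example kids-block spot + documentary slot + late-talk slot achieves it, using 132 s.
All optima have 3 spots.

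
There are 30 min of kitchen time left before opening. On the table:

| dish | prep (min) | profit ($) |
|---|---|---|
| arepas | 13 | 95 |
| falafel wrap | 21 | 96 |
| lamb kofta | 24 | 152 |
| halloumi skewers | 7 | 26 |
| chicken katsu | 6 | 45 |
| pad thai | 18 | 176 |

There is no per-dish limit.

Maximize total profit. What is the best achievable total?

266

By profit per min: pad thai 9.78, chicken katsu 7.50, arepas 7.31 lead.
2×chicken katsu + pad thai uses 30 of the 30 min and totals 266.
That's the maximum — no swap from here does better than 266.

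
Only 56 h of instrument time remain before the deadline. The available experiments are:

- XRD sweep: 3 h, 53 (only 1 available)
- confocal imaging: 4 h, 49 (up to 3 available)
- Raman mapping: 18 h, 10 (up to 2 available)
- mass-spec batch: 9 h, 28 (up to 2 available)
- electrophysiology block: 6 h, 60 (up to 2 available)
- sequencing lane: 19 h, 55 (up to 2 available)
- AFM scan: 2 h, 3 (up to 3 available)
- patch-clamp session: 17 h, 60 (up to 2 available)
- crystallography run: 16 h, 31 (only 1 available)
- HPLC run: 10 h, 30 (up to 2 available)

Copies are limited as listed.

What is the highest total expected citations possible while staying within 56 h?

Taking the top-ratio experiments first gives XRD sweep + 3×confocal imaging + mass-spec batch + 2×electrophysiology block + AFM scan + patch-clamp session for 411 (55 h).
Dropping mass-spec batch frees 9 h; slotting in HPLC run (10 h) lifts the total to 413 at 56 h.
Nothing else within 56 h beats 413.

413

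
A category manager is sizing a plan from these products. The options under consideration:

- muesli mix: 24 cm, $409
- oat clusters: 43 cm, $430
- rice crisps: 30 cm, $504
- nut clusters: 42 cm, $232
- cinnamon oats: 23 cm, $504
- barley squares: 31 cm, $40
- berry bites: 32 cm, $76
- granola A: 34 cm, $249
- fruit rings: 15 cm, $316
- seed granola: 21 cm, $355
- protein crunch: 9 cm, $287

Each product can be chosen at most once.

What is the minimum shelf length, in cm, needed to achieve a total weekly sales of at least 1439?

68

Look for the lowest-shelf combination reaching 1439.
cinnamon oats + fruit rings + seed granola + protein crunch: 1462 weekly sales at 68 cm.
No combination under 68 cm hits 1439.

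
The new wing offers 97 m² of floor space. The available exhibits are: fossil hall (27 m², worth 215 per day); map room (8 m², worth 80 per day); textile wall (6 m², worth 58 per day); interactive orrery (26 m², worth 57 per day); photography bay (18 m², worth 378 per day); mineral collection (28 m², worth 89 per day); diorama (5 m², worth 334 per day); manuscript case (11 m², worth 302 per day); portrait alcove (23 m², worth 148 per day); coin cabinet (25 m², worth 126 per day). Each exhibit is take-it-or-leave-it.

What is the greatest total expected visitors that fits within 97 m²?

1457

Ranking by ratio (expected visitors/m²): diorama 66.80, manuscript case 27.45, photography bay 21.00, map room 10.00.
Taking the top-ratio exhibits first gives fossil hall + map room + textile wall + photography bay + diorama + manuscript case for 1367 (75 m²).
Replace textile wall with portrait alcove: the trade gains 90 net, giving 1457 at 92 m².
Every other selection either busts 97 m² or fails to beat 1457.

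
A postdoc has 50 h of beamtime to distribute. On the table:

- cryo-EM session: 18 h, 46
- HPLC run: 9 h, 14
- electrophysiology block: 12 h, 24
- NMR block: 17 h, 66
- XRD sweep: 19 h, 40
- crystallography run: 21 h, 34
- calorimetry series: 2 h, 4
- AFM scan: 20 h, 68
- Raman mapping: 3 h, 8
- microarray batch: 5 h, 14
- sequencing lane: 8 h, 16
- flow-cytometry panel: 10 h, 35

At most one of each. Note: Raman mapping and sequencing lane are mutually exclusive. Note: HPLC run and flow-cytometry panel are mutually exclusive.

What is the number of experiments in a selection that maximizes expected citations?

4

Optimal total is 177.
For example NMR block + AFM scan + Raman mapping + flow-cytometry panel achieves it, using 50 h.
All optima have 4 experiments.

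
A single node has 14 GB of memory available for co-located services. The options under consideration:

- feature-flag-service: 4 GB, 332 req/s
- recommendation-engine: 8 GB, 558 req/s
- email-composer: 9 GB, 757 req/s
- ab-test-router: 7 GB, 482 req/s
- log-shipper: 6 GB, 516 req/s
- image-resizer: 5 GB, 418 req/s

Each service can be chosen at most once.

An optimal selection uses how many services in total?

2

Best achievable throughput is 1175.
email-composer + image-resizer hits 1175 at 14 GB.
Every optimal selection uses 2 services.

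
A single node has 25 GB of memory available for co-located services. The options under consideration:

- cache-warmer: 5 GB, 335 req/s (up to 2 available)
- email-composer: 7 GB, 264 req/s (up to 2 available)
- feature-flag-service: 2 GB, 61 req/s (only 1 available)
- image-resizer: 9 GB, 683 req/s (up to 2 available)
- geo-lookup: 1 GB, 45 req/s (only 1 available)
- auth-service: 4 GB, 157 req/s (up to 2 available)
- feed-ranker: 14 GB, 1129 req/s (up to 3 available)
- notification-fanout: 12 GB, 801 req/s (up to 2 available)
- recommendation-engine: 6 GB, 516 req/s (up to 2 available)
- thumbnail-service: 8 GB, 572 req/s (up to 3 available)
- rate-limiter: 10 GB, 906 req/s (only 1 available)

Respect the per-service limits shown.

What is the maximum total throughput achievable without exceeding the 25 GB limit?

2105

Ranking by ratio (throughput/GB): rate-limiter 90.60, recommendation-engine 86.00, feed-ranker 80.64, image-resizer 75.89.
Taking the top-ratio services first gives feature-flag-service + geo-lookup + 2×recommendation-engine + rate-limiter for 2044 (25 GB).
Dropping feature-flag-service and geo-lookup and recommendation-engine frees 9 GB; slotting in image-resizer (9 GB) lifts the total to 2105 at 25 GB.
Every other selection either busts 25 GB or exceeds an availability limit or fails to beat 2105.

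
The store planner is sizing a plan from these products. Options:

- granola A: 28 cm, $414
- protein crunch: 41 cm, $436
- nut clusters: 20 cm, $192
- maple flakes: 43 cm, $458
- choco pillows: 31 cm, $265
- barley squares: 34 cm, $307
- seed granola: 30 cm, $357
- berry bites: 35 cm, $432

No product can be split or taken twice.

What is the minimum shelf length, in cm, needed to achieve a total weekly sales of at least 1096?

93

Minimise cm subject to total weekly sales ≥ 1096.
granola A + seed granola + berry bites reaches 1203 using 93 cm.
Any bundle with less than 93 cm falls short of 1096.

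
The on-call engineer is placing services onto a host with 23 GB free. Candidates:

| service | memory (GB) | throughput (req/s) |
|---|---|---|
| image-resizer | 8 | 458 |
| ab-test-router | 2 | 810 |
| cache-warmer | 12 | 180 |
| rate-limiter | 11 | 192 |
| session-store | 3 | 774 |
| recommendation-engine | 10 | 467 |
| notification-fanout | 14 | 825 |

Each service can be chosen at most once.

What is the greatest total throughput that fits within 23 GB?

Ranking by ratio (throughput/GB): ab-test-router 405.00, session-store 258.00, notification-fanout 58.93, image-resizer 57.25.
Taking the top-ratio services first gives ab-test-router + session-store + notification-fanout for 2409 (19 GB).
The 14 GB tied up in notification-fanout is better spent on image-resizer + recommendation-engine — total rises to 2509 (23 GB).

2509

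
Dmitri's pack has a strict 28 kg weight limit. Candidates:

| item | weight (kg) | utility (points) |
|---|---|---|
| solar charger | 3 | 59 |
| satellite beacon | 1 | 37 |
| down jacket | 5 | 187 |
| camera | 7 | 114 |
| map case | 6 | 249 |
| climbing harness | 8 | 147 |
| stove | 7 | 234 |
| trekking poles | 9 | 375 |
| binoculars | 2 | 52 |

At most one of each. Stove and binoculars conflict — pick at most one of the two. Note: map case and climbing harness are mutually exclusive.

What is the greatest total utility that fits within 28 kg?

Best packing: satellite beacon + down jacket + map case + stove + trekking poles — 28 kg, 1082 total.
That's the maximum — no feasible swap from here does better than 1082.

1082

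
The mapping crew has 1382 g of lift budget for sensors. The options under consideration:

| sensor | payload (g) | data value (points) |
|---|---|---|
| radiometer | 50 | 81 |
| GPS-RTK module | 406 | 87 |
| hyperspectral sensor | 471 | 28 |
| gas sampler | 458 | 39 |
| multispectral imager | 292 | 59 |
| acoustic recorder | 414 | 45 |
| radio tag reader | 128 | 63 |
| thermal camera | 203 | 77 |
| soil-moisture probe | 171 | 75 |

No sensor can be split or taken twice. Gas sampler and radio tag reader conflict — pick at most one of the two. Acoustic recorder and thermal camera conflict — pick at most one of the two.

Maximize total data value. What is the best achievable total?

By data value per g: radiometer 1.62, radio tag reader 0.49, soil-moisture probe 0.44 lead.
Radiometer + GPS-RTK module + multispectral imager + radio tag reader + thermal camera + soil-moisture probe uses 1250 of the 1382 g and totals 442.
The spare 132 g is too small for any remaining sensor, and no feasible exchange beats 442.

442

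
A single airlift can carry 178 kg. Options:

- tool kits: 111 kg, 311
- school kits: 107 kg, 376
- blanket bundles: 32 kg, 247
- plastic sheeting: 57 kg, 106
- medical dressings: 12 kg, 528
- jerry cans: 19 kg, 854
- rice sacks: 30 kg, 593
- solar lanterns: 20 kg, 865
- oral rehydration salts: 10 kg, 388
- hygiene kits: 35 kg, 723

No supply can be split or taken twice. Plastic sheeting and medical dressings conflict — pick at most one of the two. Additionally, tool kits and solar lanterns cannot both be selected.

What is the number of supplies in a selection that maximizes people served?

Best achievable people served is 4198.
For example blanket bundles + medical dressings + jerry cans + rice sacks + solar lanterns + oral rehydration salts + hygiene kits achieves it, using 158 kg.
Any selection reaching 4198 contains exactly 7 supplies.

7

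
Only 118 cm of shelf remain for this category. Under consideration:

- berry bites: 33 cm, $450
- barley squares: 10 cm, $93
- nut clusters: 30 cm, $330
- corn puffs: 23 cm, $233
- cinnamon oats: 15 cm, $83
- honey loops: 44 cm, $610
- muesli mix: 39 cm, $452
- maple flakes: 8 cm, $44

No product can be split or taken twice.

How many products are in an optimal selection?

Optimal total is 1512.
berry bites + honey loops + muesli mix hits 1512 at 116 cm.
Any selection reaching 1512 contains exactly 3 products.

3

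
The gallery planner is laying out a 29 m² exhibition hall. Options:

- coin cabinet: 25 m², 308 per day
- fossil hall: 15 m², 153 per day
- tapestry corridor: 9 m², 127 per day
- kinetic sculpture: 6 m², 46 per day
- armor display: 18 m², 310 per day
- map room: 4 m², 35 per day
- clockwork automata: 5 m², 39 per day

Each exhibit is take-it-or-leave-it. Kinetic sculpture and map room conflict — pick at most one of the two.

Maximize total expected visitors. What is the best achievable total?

437

The ratio ordering already packs tightly: tapestry corridor + armor display, 27 m², 437.
Runner-up kinetic sculpture + armor display + clockwork automata tops out at 395.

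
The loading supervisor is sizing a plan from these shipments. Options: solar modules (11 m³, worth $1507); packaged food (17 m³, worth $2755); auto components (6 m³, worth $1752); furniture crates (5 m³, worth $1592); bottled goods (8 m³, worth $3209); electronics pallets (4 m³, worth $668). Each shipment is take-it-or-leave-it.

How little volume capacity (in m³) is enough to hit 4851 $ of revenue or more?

Look for the lowest-volume combination reaching 4851.
auto components + bottled goods reaches 4961 using 14 m³.
Any bundle with less than 14 m³ falls short of 4851.

14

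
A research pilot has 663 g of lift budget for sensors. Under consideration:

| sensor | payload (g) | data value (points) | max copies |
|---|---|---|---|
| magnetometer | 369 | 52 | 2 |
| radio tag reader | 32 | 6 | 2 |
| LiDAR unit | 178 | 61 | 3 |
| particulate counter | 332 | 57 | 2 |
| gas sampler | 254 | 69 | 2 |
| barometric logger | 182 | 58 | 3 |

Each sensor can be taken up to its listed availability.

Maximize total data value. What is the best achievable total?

197

Filling by ratio: 2×radio tag reader + 3×LiDAR unit for 195, with 65 g left unused.
Replace radio tag reader and LiDAR unit with gas sampler: the trade gains 2 net, giving 197 at 642 g.
No other feasible combination exceeds 197.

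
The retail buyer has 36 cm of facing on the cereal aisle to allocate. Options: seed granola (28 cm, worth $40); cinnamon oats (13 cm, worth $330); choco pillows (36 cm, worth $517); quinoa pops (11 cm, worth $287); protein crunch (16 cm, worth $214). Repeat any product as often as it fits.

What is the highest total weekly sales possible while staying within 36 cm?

904

The ratio heuristic lands on 3×quinoa pops (861) but leaves 3 cm idle.
The 11 cm tied up in quinoa pops is better spent on cinnamon oats — total rises to 904 (35 cm).
The spare 1 cm is too small for any remaining product, and no exchange beats 904.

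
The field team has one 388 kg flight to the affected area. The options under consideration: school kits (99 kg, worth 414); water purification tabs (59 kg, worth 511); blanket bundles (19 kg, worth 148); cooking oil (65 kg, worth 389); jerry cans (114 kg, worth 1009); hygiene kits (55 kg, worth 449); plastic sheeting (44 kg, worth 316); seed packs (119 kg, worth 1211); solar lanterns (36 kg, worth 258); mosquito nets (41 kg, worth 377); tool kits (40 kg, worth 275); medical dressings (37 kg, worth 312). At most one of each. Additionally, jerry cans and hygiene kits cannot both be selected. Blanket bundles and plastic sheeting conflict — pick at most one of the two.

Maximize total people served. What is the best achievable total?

Taking the top-ratio supplies first gives water purification tabs + jerry cans + seed packs + mosquito nets + medical dressings for 3420 (370 kg).
The 37 kg tied up in medical dressings is better spent on blanket bundles + solar lanterns — total rises to 3514 (388 kg).
That's the maximum — no feasible swap from here does better than 3514.

3514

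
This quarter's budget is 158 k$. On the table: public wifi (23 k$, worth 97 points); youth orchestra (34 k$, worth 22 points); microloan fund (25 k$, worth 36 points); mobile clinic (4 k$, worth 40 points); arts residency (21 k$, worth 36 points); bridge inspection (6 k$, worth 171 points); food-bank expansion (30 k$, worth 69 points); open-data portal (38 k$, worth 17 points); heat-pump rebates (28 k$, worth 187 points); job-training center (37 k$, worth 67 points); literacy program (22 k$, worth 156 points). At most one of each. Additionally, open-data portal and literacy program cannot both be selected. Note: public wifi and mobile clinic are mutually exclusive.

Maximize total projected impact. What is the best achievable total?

752

Density check — bridge inspection 28.50, mobile clinic 10.00, literacy program 7.09, heat-pump rebates 6.68 are the best per k$.
Best packing: public wifi + microloan fund + arts residency + bridge inspection + food-bank expansion + heat-pump rebates + literacy program — 155 k$, 752 total.
Runner-up public wifi + bridge inspection + food-bank expansion + heat-pump rebates + job-training center + literacy program tops out at 747.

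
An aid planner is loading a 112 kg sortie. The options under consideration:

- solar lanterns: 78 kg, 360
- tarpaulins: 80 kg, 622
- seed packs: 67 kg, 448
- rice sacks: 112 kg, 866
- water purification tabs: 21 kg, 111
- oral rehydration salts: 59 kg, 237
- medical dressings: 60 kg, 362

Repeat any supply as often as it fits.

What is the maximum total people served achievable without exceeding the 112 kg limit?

866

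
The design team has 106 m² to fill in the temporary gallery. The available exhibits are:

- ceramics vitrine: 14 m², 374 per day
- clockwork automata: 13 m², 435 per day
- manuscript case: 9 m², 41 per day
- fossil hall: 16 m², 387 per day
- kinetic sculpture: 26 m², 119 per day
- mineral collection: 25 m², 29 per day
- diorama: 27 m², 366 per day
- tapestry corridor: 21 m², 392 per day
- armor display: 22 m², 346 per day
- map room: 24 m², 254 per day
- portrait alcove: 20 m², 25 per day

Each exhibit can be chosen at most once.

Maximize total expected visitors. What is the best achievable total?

1995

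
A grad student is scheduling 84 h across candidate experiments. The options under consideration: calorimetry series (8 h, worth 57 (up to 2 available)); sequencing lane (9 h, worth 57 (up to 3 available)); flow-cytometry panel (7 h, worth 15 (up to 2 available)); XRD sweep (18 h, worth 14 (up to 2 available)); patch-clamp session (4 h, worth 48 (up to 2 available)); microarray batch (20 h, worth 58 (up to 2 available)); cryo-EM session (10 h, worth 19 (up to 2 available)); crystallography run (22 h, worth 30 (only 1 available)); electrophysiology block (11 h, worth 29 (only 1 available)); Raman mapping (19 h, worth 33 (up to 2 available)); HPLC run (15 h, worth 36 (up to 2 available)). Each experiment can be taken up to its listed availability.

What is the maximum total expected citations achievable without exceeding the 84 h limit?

Best packing: 2×calorimetry series + 3×sequencing lane + 2×patch-clamp session + microarray batch + electrophysiology block — 82 h, 468 total.

468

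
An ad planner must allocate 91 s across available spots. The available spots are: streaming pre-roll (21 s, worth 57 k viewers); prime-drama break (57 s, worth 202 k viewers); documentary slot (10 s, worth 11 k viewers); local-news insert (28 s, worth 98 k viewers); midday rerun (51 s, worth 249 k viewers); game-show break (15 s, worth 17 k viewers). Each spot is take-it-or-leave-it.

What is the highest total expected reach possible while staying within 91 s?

By expected reach per s: midday rerun 4.88, prime-drama break 3.54, local-news insert 3.50, streaming pre-roll 2.71 lead.
Documentary slot + local-news insert + midday rerun uses 89 of the 91 s and totals 358.
The closest alternative, local-news insert + midday rerun, reaches only 347.

358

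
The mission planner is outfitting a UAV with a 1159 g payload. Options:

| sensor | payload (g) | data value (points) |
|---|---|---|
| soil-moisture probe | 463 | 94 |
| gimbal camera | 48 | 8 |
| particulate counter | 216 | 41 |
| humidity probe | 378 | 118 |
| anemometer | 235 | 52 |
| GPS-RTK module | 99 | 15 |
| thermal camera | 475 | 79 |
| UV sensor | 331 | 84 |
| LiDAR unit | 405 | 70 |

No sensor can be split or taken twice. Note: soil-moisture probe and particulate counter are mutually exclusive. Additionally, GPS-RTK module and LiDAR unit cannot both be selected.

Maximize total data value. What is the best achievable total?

277

The ratio ordering already packs tightly: gimbal camera + humidity probe + anemometer + GPS-RTK module + UV sensor, 1091 g, 277.
The spare 68 g is too small for any remaining sensor, and no feasible exchange beats 277.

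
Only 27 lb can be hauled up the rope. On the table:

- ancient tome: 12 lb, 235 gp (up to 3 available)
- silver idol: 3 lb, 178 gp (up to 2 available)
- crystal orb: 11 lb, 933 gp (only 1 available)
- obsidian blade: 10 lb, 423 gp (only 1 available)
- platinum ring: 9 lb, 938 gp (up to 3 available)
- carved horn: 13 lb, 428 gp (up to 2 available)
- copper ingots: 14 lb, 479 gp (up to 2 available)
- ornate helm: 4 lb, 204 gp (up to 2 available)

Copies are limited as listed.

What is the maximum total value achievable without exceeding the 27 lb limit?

2814

Ranking by ratio (value/lb): platinum ring 104.22, crystal orb 84.82, silver idol 59.33.
3×platinum ring uses 27 of the 27 lb and totals 2814.
No other feasible combination exceeds 2814.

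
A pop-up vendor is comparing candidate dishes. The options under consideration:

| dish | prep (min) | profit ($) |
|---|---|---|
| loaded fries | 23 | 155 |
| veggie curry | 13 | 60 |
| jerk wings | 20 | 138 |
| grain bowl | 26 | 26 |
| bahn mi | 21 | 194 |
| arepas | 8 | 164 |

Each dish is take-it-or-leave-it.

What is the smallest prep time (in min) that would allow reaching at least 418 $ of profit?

42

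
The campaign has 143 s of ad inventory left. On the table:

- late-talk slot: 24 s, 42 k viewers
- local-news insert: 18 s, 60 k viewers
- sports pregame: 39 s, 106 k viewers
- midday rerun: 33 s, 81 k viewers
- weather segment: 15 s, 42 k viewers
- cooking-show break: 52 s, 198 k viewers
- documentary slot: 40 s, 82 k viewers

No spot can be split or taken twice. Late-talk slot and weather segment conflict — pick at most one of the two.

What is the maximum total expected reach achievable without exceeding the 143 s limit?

445

The ratio heuristic lands on local-news insert + sports pregame + weather segment + cooking-show break (406) but leaves 19 s idle.
The 15 s tied up in weather segment is better spent on midday rerun — total rises to 445 (142 s).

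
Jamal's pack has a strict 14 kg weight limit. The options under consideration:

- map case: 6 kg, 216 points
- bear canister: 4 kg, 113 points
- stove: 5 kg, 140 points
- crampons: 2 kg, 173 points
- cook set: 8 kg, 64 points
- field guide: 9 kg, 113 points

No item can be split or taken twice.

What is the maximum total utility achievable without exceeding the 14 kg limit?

Taking the top-ratio items first gives map case + bear canister + crampons for 502 (12 kg).
Replace bear canister with stove: the trade gains 27 net, giving 529 at 13 kg.

529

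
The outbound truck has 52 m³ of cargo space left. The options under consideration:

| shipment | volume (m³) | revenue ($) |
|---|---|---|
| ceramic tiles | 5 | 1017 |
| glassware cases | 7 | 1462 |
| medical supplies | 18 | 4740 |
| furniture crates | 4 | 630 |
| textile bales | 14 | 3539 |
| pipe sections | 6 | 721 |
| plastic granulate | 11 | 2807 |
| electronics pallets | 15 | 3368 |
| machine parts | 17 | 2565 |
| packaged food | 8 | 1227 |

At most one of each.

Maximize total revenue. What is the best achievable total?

12733

By revenue per m³: medical supplies 263.33, plastic granulate 255.18, textile bales 252.79, electronics pallets 224.53 lead.
A density-first pass picks glassware cases + medical supplies + textile bales + plastic granulate — 12548 at 50 m³.
The 7 m³ tied up in glassware cases is better spent on ceramic tiles + furniture crates — total rises to 12733 (52 m³).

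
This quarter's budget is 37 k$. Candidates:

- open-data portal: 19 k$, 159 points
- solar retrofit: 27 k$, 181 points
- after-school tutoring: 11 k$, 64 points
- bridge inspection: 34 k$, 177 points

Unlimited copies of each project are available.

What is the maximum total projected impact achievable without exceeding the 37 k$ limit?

Taking open-data portal + after-school tutoring: 30 k$ used, 223 in projected impact.
No other feasible combination exceeds 223.

223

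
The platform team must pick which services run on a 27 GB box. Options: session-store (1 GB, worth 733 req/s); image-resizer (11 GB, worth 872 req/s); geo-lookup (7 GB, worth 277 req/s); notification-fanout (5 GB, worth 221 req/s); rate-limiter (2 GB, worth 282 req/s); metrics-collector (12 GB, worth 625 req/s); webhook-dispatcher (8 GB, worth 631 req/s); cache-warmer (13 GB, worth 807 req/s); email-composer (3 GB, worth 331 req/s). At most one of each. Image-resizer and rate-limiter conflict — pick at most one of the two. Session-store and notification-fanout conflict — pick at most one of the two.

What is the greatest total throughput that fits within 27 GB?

2784

Best packing: session-store + rate-limiter + webhook-dispatcher + cache-warmer + email-composer — 27 GB, 2784 total.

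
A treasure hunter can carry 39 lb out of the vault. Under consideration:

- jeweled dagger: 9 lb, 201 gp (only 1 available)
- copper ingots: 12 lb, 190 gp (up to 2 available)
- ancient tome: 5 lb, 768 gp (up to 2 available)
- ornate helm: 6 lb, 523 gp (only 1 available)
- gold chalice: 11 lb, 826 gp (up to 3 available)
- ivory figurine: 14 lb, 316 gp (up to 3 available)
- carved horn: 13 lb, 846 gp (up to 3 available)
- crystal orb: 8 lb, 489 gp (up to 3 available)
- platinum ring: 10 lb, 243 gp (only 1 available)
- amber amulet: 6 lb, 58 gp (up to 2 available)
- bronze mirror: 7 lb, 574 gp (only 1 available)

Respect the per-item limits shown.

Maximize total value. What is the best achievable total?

3762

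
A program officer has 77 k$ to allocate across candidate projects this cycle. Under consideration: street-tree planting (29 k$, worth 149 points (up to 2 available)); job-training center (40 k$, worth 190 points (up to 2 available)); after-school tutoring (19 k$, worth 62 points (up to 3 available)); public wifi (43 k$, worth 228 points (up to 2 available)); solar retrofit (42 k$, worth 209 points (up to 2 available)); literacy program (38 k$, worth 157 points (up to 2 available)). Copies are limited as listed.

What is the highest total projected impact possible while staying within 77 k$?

377

The ratio ordering already packs tightly: street-tree planting + public wifi, 72 k$, 377.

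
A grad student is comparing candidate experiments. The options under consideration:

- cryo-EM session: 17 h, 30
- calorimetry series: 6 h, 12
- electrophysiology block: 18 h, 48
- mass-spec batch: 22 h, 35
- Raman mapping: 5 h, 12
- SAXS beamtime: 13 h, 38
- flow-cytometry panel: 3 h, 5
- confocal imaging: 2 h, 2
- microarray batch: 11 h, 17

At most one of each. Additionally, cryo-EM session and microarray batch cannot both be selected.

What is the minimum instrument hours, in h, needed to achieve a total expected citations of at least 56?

Need the lightest bundle worth ≥ 56.
electrophysiology block + Raman mapping: 60 expected citations at 23 h.
Any bundle with less than 23 h falls short of 56.

23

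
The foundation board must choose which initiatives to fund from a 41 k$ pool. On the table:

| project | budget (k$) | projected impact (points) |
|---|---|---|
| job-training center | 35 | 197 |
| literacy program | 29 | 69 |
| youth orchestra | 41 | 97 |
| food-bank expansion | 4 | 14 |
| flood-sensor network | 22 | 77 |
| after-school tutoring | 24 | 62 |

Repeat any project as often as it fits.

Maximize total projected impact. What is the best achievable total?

211

Ranking by ratio (projected impact/k$): job-training center 5.63, food-bank expansion 3.50, flood-sensor network 3.50, after-school tutoring 2.58.
Taking job-training center + food-bank expansion: 39 k$ used, 211 in projected impact.
Every other selection either busts 41 k$ or fails to beat 211.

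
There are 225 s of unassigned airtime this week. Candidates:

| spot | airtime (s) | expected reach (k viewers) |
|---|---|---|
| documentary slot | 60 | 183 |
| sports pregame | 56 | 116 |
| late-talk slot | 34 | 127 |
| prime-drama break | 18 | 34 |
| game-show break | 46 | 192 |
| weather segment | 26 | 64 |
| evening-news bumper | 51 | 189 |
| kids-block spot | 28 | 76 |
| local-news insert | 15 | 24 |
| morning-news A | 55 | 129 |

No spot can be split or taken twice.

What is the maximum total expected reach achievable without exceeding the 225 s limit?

767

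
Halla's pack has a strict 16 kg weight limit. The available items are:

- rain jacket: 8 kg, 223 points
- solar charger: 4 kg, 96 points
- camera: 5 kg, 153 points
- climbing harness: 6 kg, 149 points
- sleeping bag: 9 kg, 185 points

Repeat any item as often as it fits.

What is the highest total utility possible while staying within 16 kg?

459

Density check — camera 30.60, rain jacket 27.88, climbing harness 24.83, solar charger 24.00 are the best per kg.
3×camera uses 15 of the 16 kg and totals 459.
No other feasible combination exceeds 459.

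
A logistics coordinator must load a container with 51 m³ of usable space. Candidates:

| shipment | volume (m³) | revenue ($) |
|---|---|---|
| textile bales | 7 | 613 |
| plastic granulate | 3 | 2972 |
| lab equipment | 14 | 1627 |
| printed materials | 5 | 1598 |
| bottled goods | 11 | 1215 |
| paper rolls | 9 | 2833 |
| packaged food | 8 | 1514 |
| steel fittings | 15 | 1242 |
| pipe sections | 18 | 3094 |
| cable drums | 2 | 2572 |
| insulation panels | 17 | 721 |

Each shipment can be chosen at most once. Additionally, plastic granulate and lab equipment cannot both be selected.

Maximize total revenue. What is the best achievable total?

Plastic granulate + printed materials + paper rolls + packaged food + pipe sections + cable drums uses 45 of the 51 m³ and totals 14583.
The closest alternative, plastic granulate + printed materials + bottled goods + paper rolls + pipe sections + cable drums, reaches only 14284.

14583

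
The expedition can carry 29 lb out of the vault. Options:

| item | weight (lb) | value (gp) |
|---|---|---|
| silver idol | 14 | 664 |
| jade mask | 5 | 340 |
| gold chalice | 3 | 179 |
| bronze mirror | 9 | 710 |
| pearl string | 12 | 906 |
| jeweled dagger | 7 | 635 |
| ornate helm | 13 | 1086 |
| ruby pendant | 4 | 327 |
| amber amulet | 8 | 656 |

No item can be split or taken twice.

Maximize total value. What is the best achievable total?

Ranking by ratio (value/lb): jeweled dagger 90.71, ornate helm 83.54, amber amulet 82.00, ruby pendant 81.75.
A density-first pass picks jeweled dagger + ornate helm + amber amulet — 2377 at 28 lb.
Dropping amber amulet frees 8 lb; slotting in bronze mirror (9 lb) lifts the total to 2431 at 29 lb.
Every other selection either busts 29 lb or fails to beat 2431.

2431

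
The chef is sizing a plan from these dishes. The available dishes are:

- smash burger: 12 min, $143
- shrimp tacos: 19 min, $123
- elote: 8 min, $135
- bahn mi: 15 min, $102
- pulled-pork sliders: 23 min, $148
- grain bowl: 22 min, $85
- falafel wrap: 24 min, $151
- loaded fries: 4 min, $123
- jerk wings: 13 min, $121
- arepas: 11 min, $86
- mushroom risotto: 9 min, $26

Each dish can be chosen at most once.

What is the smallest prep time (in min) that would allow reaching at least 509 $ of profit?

37

Minimise min subject to total profit ≥ 509.
smash burger + elote + loaded fries + jerk wings: 522 profit at 37 min.
No combination under 37 min hits 509.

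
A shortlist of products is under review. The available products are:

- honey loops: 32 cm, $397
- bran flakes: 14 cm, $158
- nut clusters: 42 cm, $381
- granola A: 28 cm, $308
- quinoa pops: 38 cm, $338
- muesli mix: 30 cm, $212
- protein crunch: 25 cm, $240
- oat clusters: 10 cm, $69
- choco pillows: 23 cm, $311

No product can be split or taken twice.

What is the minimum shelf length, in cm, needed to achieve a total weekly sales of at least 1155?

97

Need the lightest bundle worth ≥ 1155.
Taking honey loops + bran flakes + granola A + choco pillows gives 1174 (≥ 1155) for 97 cm.
Below 97 cm the best achievable stays under 1155.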